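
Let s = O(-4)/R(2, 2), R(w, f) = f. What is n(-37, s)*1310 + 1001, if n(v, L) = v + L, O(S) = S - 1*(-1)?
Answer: -49434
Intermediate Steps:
O(S) = 1 + S (O(S) = S + 1 = 1 + S)
s = -3/2 (s = (1 - 4)/2 = -3*½ = -3/2 ≈ -1.5000)
n(v, L) = L + v
n(-37, s)*1310 + 1001 = (-3/2 - 37)*1310 + 1001 = -77/2*1310 + 1001 = -50435 + 1001 = -49434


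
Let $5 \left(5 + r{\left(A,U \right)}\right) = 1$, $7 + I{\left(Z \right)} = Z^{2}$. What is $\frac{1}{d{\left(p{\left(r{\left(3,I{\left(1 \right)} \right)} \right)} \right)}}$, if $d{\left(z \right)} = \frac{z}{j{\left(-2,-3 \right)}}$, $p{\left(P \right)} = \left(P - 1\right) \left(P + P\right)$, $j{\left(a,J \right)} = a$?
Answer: $- \frac{25}{696} \approx -0.03592$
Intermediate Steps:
$I{\left(Z \right)} = -7 + Z^{2}$
$r{\left(A,U \right)} = - \frac{24}{5}$ ($r{\left(A,U \right)} = -5 + \frac{1}{5} \cdot 1 = -5 + \frac{1}{5} = - \frac{24}{5}$)
$p{\left(P \right)} = 2 P \left(-1 + P\right)$ ($p{\left(P \right)} = \left(-1 + P\right) 2 P = 2 P \left(-1 + P\right)$)
$d{\left(z \right)} = - \frac{z}{2}$ ($d{\left(z \right)} = \frac{z}{-2} = z \left(- \frac{1}{2}\right) = - \frac{z}{2}$)
$\frac{1}{d{\left(p{\left(r{\left(3,I{\left(1 \right)} \right)} \right)} \right)}} = \frac{1}{\left(- \frac{1}{2}\right) 2 \left(- \frac{24}{5}\right) \left(-1 - \frac{24}{5}\right)} = \frac{1}{\left(- \frac{1}{2}\right) 2 \left(- \frac{24}{5}\right) \left(- \frac{29}{5}\right)} = \frac{1}{\left(- \frac{1}{2}\right) \frac{1392}{25}} = \frac{1}{- \frac{696}{25}} = - \frac{25}{696}$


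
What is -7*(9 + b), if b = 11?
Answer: -140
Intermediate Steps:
-7*(9 + b) = -7*(9 + 11) = -7*20 = -140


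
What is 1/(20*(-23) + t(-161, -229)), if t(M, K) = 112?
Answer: -1/348 ≈ -0.0028736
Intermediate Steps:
1/(20*(-23) + t(-161, -229)) = 1/(20*(-23) + 112) = 1/(-460 + 112) = 1/(-348) = -1/348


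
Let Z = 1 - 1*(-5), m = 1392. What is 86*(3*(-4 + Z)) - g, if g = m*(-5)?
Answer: 7476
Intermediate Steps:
Z = 6 (Z = 1 + 5 = 6)
g = -6960 (g = 1392*(-5) = -6960)
86*(3*(-4 + Z)) - g = 86*(3*(-4 + 6)) - 1*(-6960) = 86*(3*2) + 6960 = 86*6 + 6960 = 516 + 6960 = 7476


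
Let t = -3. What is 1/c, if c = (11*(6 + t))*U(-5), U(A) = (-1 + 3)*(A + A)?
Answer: -1/660 ≈ -0.0015152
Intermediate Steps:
U(A) = 4*A (U(A) = 2*(2*A) = 4*A)
c = -660 (c = (11*(6 - 3))*(4*(-5)) = (11*3)*(-20) = 33*(-20) = -660)
1/c = 1/(-660) = -1/660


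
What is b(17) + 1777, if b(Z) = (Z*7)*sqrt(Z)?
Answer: 1777 + 119*sqrt(17) ≈ 2267.6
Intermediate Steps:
b(Z) = 7*Z**(3/2) (b(Z) = (7*Z)*sqrt(Z) = 7*Z**(3/2))
b(17) + 1777 = 7*17**(3/2) + 1777 = 7*(17*sqrt(17)) + 1777 = 119*sqrt(17) + 1777 = 1777 + 119*sqrt(17)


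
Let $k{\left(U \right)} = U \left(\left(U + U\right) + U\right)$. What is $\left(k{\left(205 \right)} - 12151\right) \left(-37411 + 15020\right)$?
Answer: $-2550872284$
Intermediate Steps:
$k{\left(U \right)} = 3 U^{2}$ ($k{\left(U \right)} = U \left(2 U + U\right) = U 3 U = 3 U^{2}$)
$\left(k{\left(205 \right)} - 12151\right) \left(-37411 + 15020\right) = \left(3 \cdot 205^{2} - 12151\right) \left(-37411 + 15020\right) = \left(3 \cdot 42025 - 12151\right) \left(-22391\right) = \left(126075 - 12151\right) \left(-22391\right) = 113924 \left(-22391\right) = -2550872284$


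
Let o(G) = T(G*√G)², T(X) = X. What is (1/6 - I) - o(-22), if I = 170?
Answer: 62869/6 ≈ 10478.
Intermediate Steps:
o(G) = G³ (o(G) = (G*√G)² = (G^(3/2))² = G³)
(1/6 - I) - o(-22) = (1/6 - 1*170) - 1*(-22)³ = (⅙ - 170) - 1*(-10648) = -1019/6 + 10648 = 62869/6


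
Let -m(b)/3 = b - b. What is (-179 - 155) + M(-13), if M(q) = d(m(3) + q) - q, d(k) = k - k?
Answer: -321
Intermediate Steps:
m(b) = 0 (m(b) = -3*(b - b) = -3*0 = 0)
d(k) = 0
M(q) = -q (M(q) = 0 - q = -q)
(-179 - 155) + M(-13) = (-179 - 155) - 1*(-13) = -334 + 13 = -321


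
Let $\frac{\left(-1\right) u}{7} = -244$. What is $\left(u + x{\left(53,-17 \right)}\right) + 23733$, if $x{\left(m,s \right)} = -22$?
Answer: $25419$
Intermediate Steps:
$u = 1708$ ($u = \left(-7\right) \left(-244\right) = 1708$)
$\left(u + x{\left(53,-17 \right)}\right) + 23733 = \left(1708 - 22\right) + 23733 = 1686 + 23733 = 25419$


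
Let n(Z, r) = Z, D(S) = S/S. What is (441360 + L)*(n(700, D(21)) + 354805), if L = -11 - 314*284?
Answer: 125199262365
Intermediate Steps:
D(S) = 1
L = -89187 (L = -11 - 89176 = -89187)
(441360 + L)*(n(700, D(21)) + 354805) = (441360 - 89187)*(700 + 354805) = 352173*355505 = 125199262365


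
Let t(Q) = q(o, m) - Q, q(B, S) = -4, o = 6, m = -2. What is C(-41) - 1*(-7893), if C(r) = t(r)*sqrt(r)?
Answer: 7893 + 37*I*sqrt(41) ≈ 7893.0 + 236.92*I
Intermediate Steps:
t(Q) = -4 - Q
C(r) = sqrt(r)*(-4 - r) (C(r) = (-4 - r)*sqrt(r) = sqrt(r)*(-4 - r))
C(-41) - 1*(-7893) = sqrt(-41)*(-4 - 1*(-41)) - 1*(-7893) = (I*sqrt(41))*(-4 + 41) + 7893 = (I*sqrt(41))*37 + 7893 = 37*I*sqrt(41) + 7893 = 7893 + 37*I*sqrt(41)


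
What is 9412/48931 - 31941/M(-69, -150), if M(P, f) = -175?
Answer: 223507453/1223275 ≈ 182.71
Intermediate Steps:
9412/48931 - 31941/M(-69, -150) = 9412/48931 - 31941/(-175) = 9412*(1/48931) - 31941*(-1/175) = 9412/48931 + 4563/25 = 223507453/1223275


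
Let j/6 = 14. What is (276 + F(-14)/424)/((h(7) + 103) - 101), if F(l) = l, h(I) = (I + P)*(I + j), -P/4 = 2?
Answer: -58505/18868 ≈ -3.1008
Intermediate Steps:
j = 84 (j = 6*14 = 84)
P = -8 (P = -4*2 = -8)
h(I) = (-8 + I)*(84 + I) (h(I) = (I - 8)*(I + 84) = (-8 + I)*(84 + I))
(276 + F(-14)/424)/((h(7) + 103) - 101) = (276 - 14/424)/(((-672 + 7**2 + 76*7) + 103) - 101) = (276 - 14*1/424)/(((-672 + 49 + 532) + 103) - 101) = (276 - 7/212)/((-91 + 103) - 101) = 58505/(212*(12 - 101)) = (58505/212)/(-89) = (58505/212)*(-1/89) = -58505/18868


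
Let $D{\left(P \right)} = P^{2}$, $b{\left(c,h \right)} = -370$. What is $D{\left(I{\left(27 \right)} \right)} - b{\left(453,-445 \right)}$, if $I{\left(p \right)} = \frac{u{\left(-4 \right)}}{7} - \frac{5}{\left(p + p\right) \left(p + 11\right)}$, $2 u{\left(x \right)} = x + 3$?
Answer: $\frac{76341189241}{206324496} \approx 370.01$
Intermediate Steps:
$u{\left(x \right)} = \frac{3}{2} + \frac{x}{2}$ ($u{\left(x \right)} = \frac{x + 3}{2} = \frac{3 + x}{2} = \frac{3}{2} + \frac{x}{2}$)
$I{\left(p \right)} = - \frac{1}{14} - \frac{5}{2 p \left(11 + p\right)}$ ($I{\left(p \right)} = \frac{\frac{3}{2} + \frac{1}{2} \left(-4\right)}{7} - \frac{5}{\left(p + p\right) \left(p + 11\right)} = \left(\frac{3}{2} - 2\right) \frac{1}{7} - \frac{5}{2 p \left(11 + p\right)} = \left(- \frac{1}{2}\right) \frac{1}{7} - \frac{5}{2 p \left(11 + p\right)} = - \frac{1}{14} - 5 \frac{1}{2 p \left(11 + p\right)} = - \frac{1}{14} - \frac{5}{2 p \left(11 + p\right)}$)
$D{\left(I{\left(27 \right)} \right)} - b{\left(453,-445 \right)} = \left(\frac{-35 - 27^{2} - 297}{14 \cdot 27 \left(11 + 27\right)}\right)^{2} - -370 = \left(\frac{1}{14} \cdot \frac{1}{27} \cdot \frac{1}{38} \left(-35 - 729 - 297\right)\right)^{2} + 370 = \left(\frac{1}{14} \cdot \frac{1}{27} \cdot \frac{1}{38} \left(-1061\right)\right)^{2} + 370 = \left(- \frac{1061}{14364}\right)^{2} + 370 = \frac{1125721}{206324496} + 370 = \frac{76341189241}{206324496}$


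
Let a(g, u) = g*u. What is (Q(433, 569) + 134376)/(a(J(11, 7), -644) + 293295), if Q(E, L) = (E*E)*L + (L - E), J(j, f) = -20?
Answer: 106815753/306175 ≈ 348.87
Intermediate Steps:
Q(E, L) = L - E + L*E**2 (Q(E, L) = E**2*L + (L - E) = L*E**2 + (L - E) = L - E + L*E**2)
(Q(433, 569) + 134376)/(a(J(11, 7), -644) + 293295) = ((569 - 1*433 + 569*433**2) + 134376)/(-20*(-644) + 293295) = ((569 - 433 + 569*187489) + 134376)/(12880 + 293295) = ((569 - 433 + 106681241) + 134376)/306175 = (106681377 + 134376)*(1/306175) = 106815753*(1/306175) = 106815753/306175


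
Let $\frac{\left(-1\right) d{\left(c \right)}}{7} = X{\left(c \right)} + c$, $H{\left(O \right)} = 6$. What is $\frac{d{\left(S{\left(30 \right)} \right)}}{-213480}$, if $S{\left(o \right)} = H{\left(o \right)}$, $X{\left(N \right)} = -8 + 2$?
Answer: $0$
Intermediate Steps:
$X{\left(N \right)} = -6$
$S{\left(o \right)} = 6$
$d{\left(c \right)} = 42 - 7 c$ ($d{\left(c \right)} = - 7 \left(-6 + c\right) = 42 - 7 c$)
$\frac{d{\left(S{\left(30 \right)} \right)}}{-213480} = \frac{42 - 42}{-213480} = \left(42 - 42\right) \left(- \frac{1}{213480}\right) = 0 \left(- \frac{1}{213480}\right) = 0$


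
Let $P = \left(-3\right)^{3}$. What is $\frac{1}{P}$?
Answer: $- \frac{1}{27} \approx -0.037037$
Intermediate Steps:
$P = -27$
$\frac{1}{P} = \frac{1}{-27} = - \frac{1}{27}$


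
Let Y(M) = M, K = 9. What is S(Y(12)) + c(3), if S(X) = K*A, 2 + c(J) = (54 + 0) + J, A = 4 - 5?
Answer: 46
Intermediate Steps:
A = -1
c(J) = 52 + J (c(J) = -2 + ((54 + 0) + J) = -2 + (54 + J) = 52 + J)
S(X) = -9 (S(X) = 9*(-1) = -9)
S(Y(12)) + c(3) = -9 + (52 + 3) = -9 + 55 = 46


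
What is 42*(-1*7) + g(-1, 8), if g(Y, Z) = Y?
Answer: -295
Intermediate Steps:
42*(-1*7) + g(-1, 8) = 42*(-1*7) - 1 = 42*(-7) - 1 = -294 - 1 = -295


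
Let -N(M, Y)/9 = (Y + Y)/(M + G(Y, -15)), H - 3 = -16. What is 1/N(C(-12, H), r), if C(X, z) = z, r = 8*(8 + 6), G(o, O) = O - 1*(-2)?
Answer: 13/1008 ≈ 0.012897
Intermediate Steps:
H = -13 (H = 3 - 16 = -13)
G(o, O) = 2 + O (G(o, O) = O + 2 = 2 + O)
r = 112 (r = 8*14 = 112)
N(M, Y) = -18*Y/(-13 + M) (N(M, Y) = -9*(Y + Y)/(M + (2 - 15)) = -9*2*Y/(M - 13) = -9*2*Y/(-13 + M) = -18*Y/(-13 + M))
1/N(C(-12, H), r) = 1/(-18*112/(-13 - 13)) = 1/(-18*112/(-26)) = 1/(-18*112*(-1/26)) = 1/(1008/13) = 13/1008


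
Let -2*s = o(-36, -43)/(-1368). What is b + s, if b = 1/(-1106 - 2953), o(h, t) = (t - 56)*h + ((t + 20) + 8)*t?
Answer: 1897955/1233936 ≈ 1.5381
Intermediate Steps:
o(h, t) = h*(-56 + t) + t*(28 + t) (o(h, t) = (-56 + t)*h + ((20 + t) + 8)*t = h*(-56 + t) + (28 + t)*t = h*(-56 + t) + t*(28 + t))
b = -1/4059 (b = 1/(-4059) = -1/4059 ≈ -0.00024637)
s = 1403/912 (s = -((-43)² - 56*(-36) + 28*(-43) - 36*(-43))/(2*(-1368)) = -(1849 + 2016 - 1204 + 1548)*(-1)/(2*1368) = -4209*(-1)/(2*1368) = -½*(-1403/456) = 1403/912 ≈ 1.5384)
b + s = -1/4059 + 1403/912 = 1897955/1233936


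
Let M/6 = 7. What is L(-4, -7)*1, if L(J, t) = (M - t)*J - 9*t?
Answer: -133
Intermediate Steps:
M = 42 (M = 6*7 = 42)
L(J, t) = -9*t + J*(42 - t) (L(J, t) = (42 - t)*J - 9*t = J*(42 - t) - 9*t = -9*t + J*(42 - t))
L(-4, -7)*1 = (-9*(-7) + 42*(-4) - 1*(-4)*(-7))*1 = (63 - 168 - 28)*1 = -133*1 = -133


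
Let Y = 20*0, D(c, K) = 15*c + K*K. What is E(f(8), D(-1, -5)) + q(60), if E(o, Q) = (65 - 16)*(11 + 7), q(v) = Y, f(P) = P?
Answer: 882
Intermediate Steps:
D(c, K) = K² + 15*c (D(c, K) = 15*c + K² = K² + 15*c)
Y = 0
q(v) = 0
E(o, Q) = 882 (E(o, Q) = 49*18 = 882)
E(f(8), D(-1, -5)) + q(60) = 882 + 0 = 882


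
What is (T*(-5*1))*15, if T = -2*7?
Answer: 1050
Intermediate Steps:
T = -14
(T*(-5*1))*15 = -(-70)*15 = -14*(-5)*15 = 70*15 = 1050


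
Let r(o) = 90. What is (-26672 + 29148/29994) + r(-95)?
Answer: -132878560/4999 ≈ -26581.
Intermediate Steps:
(-26672 + 29148/29994) + r(-95) = (-26672 + 29148/29994) + 90 = (-26672 + 29148*(1/29994)) + 90 = (-26672 + 4858/4999) + 90 = -133328470/4999 + 90 = -132878560/4999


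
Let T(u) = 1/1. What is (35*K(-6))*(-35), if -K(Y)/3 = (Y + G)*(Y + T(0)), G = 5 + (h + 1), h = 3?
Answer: -55125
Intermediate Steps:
T(u) = 1
G = 9 (G = 5 + (3 + 1) = 5 + 4 = 9)
K(Y) = -3*(1 + Y)*(9 + Y) (K(Y) = -3*(Y + 9)*(Y + 1) = -3*(9 + Y)*(1 + Y) = -3*(1 + Y)*(9 + Y))
(35*K(-6))*(-35) = (35*(-27 - 30*(-6) - 3*(-6)**2))*(-35) = (35*(-27 + 180 - 3*36))*(-35) = (35*(-27 + 180 - 108))*(-35) = (35*45)*(-35) = 1575*(-35) = -55125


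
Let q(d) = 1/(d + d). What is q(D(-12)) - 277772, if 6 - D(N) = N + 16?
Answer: -1111087/4 ≈ -2.7777e+5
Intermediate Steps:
D(N) = -10 - N (D(N) = 6 - (N + 16) = 6 - (16 + N) = 6 + (-16 - N) = -10 - N)
q(d) = 1/(2*d)
q(D(-12)) - 277772 = 1/(2*(-10 - 1*(-12))) - 277772 = 1/(2*(-10 + 12)) - 277772 = (½)/2 - 277772 = (½)*(½) - 277772 = ¼ - 277772 = -1111087/4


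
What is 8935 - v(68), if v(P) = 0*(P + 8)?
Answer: 8935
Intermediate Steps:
v(P) = 0 (v(P) = 0*(8 + P) = 0)
8935 - v(68) = 8935 - 1*0 = 8935 + 0 = 8935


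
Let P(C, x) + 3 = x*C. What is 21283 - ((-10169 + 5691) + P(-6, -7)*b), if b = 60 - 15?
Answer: 24006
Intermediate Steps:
P(C, x) = -3 + C*x (P(C, x) = -3 + x*C = -3 + C*x)
b = 45
21283 - ((-10169 + 5691) + P(-6, -7)*b) = 21283 - ((-10169 + 5691) + (-3 - 6*(-7))*45) = 21283 - (-4478 + (-3 + 42)*45) = 21283 - (-4478 + 39*45) = 21283 - (-4478 + 1755) = 21283 - 1*(-2723) = 21283 + 2723 = 24006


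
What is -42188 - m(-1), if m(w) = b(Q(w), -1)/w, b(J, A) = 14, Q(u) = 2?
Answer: -42174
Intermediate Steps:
m(w) = 14/w
-42188 - m(-1) = -42188 - 14/(-1) = -42188 - 14*(-1) = -42188 - 1*(-14) = -42188 + 14 = -42174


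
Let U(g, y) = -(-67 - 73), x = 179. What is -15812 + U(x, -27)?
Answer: -15672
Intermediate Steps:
U(g, y) = 140 (U(g, y) = -1*(-140) = 140)
-15812 + U(x, -27) = -15812 + 140 = -15672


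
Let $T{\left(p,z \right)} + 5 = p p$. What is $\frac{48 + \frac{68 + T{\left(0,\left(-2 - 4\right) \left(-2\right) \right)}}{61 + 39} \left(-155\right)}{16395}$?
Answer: $- \frac{331}{109300} \approx -0.0030284$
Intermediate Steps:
$T{\left(p,z \right)} = -5 + p^{2}$ ($T{\left(p,z \right)} = -5 + p p = -5 + p^{2}$)
$\frac{48 + \frac{68 + T{\left(0,\left(-2 - 4\right) \left(-2\right) \right)}}{61 + 39} \left(-155\right)}{16395} = \frac{48 + \frac{68 - \left(5 - 0^{2}\right)}{61 + 39} \left(-155\right)}{16395} = \left(48 + \frac{68 + \left(-5 + 0\right)}{100} \left(-155\right)\right) \frac{1}{16395} = \left(48 + \left(68 - 5\right) \frac{1}{100} \left(-155\right)\right) \frac{1}{16395} = \left(48 + 63 \cdot \frac{1}{100} \left(-155\right)\right) \frac{1}{16395} = \left(48 + \frac{63}{100} \left(-155\right)\right) \frac{1}{16395} = \left(48 - \frac{1953}{20}\right) \frac{1}{16395} = \left(- \frac{993}{20}\right) \frac{1}{16395} = - \frac{331}{109300}$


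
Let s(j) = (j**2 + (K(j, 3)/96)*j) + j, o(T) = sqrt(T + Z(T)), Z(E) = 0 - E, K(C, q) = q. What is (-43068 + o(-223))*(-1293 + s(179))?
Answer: -10657639581/8 ≈ -1.3322e+9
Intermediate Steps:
Z(E) = -E
o(T) = 0 (o(T) = sqrt(T - T) = sqrt(0) = 0)
s(j) = j**2 + 33*j/32 (s(j) = (j**2 + (3/96)*j) + j = (j**2 + (3*(1/96))*j) + j = (j**2 + j/32) + j = j**2 + 33*j/32)
(-43068 + o(-223))*(-1293 + s(179)) = (-43068 + 0)*(-1293 + (1/32)*179*(33 + 32*179)) = -43068*(-1293 + (1/32)*179*(33 + 5728)) = -43068*(-1293 + (1/32)*179*5761) = -43068*(-1293 + 1031219/32) = -43068*989843/32 = -10657639581/8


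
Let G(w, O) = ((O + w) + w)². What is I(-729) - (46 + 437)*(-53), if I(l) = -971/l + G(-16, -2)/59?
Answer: 1101938602/43011 ≈ 25620.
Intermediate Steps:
G(w, O) = (O + 2*w)²
I(l) = 1156/59 - 971/l (I(l) = -971/l + (-2 + 2*(-16))²/59 = -971/l + (-2 - 32)²*(1/59) = -971/l + (-34)²*(1/59) = -971/l + 1156*(1/59) = -971/l + 1156/59 = 1156/59 - 971/l)
I(-729) - (46 + 437)*(-53) = (1156/59 - 971/(-729)) - (46 + 437)*(-53) = (1156/59 - 971*(-1/729)) - 483*(-53) = (1156/59 + 971/729) - 1*(-25599) = 900013/43011 + 25599 = 1101938602/43011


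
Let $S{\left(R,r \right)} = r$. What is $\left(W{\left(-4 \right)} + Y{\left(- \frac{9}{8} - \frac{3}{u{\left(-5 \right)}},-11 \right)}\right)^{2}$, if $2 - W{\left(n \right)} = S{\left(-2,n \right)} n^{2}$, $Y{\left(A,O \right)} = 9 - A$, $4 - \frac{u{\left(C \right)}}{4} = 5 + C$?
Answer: $\frac{1490841}{256} \approx 5823.6$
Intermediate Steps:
$u{\left(C \right)} = -4 - 4 C$ ($u{\left(C \right)} = 16 - 4 \left(5 + C\right) = 16 - \left(20 + 4 C\right) = -4 - 4 C$)
$W{\left(n \right)} = 2 - n^{3}$ ($W{\left(n \right)} = 2 - n n^{2} = 2 - n^{3}$)
$\left(W{\left(-4 \right)} + Y{\left(- \frac{9}{8} - \frac{3}{u{\left(-5 \right)}},-11 \right)}\right)^{2} = \left(\left(2 - \left(-4\right)^{3}\right) - \left(-9 - \frac{9}{8} - \frac{3}{-4 - -20}\right)\right)^{2} = \left(\left(2 - -64\right) - \left(-9 - \frac{9}{8} - \frac{3}{-4 + 20}\right)\right)^{2} = \left(\left(2 + 64\right) + \left(9 - \left(- \frac{9}{8} - \frac{3}{16}\right)\right)\right)^{2} = \left(66 + \left(9 - \left(- \frac{9}{8} - \frac{3}{16}\right)\right)\right)^{2} = \left(66 + \left(9 - - \frac{21}{16}\right)\right)^{2} = \left(66 + \left(9 + \frac{21}{16}\right)\right)^{2} = \left(66 + \frac{165}{16}\right)^{2} = \left(\frac{1221}{16}\right)^{2} = \frac{1490841}{256}$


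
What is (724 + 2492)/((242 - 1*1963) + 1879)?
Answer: 1608/79 ≈ 20.354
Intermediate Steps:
(724 + 2492)/((242 - 1*1963) + 1879) = 3216/((242 - 1963) + 1879) = 3216/(-1721 + 1879) = 3216/158 = 3216*(1/158) = 1608/79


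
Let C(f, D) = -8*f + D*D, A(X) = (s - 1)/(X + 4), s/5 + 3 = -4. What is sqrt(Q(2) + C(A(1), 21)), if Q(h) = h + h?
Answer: sqrt(12565)/5 ≈ 22.419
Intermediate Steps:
s = -35 (s = -15 + 5*(-4) = -15 - 20 = -35)
A(X) = -36/(4 + X) (A(X) = (-35 - 1)/(X + 4) = -36/(4 + X))
Q(h) = 2*h
C(f, D) = D**2 - 8*f (C(f, D) = -8*f + D**2 = D**2 - 8*f)
sqrt(Q(2) + C(A(1), 21)) = sqrt(2*2 + (21**2 - (-288)/(4 + 1))) = sqrt(4 + (441 - (-288)/5)) = sqrt(4 + (441 - 8*(-36/5))) = sqrt(4 + (441 + 288/5)) = sqrt(4 + 2493/5) = sqrt(2513/5) = sqrt(12565)/5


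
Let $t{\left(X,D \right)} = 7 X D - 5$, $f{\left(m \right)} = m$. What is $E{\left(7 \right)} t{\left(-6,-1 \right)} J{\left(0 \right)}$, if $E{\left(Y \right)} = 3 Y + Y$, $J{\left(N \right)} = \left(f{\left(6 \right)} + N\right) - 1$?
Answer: $5180$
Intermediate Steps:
$J{\left(N \right)} = 5 + N$ ($J{\left(N \right)} = \left(6 + N\right) - 1 = 5 + N$)
$E{\left(Y \right)} = 4 Y$
$t{\left(X,D \right)} = -5 + 7 D X$ ($t{\left(X,D \right)} = 7 D X - 5 = -5 + 7 D X$)
$E{\left(7 \right)} t{\left(-6,-1 \right)} J{\left(0 \right)} = 4 \cdot 7 \left(-5 + 7 \left(-1\right) \left(-6\right)\right) \left(5 + 0\right) = 28 \left(-5 + 42\right) 5 = 28 \cdot 37 \cdot 5 = 1036 \cdot 5 = 5180$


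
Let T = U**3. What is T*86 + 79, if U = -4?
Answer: -5425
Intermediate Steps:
T = -64 (T = (-4)**3 = -64)
T*86 + 79 = -64*86 + 79 = -5504 + 79 = -5425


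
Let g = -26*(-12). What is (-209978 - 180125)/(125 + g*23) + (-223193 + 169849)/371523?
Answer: -20760243059/387498489 ≈ -53.575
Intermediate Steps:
g = 312
(-209978 - 180125)/(125 + g*23) + (-223193 + 169849)/371523 = (-209978 - 180125)/(125 + 312*23) + (-223193 + 169849)/371523 = -390103/(125 + 7176) - 53344*1/371523 = -390103/7301 - 53344/371523 = -390103*1/7301 - 53344/371523 = -55729/1043 - 53344/371523 = -20760243059/387498489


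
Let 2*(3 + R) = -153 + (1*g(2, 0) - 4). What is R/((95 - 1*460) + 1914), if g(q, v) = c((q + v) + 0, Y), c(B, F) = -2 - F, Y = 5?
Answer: -85/1549 ≈ -0.054874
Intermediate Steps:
g(q, v) = -7 (g(q, v) = -2 - 1*5 = -2 - 5 = -7)
R = -85 (R = -3 + (-153 + (1*(-7) - 4))/2 = -3 + (-153 + (-7 - 4))/2 = -3 + (-153 - 11)/2 = -3 + (½)*(-164) = -3 - 82 = -85)
R/((95 - 1*460) + 1914) = -85/((95 - 1*460) + 1914) = -85/((95 - 460) + 1914) = -85/(-365 + 1914) = -85/1549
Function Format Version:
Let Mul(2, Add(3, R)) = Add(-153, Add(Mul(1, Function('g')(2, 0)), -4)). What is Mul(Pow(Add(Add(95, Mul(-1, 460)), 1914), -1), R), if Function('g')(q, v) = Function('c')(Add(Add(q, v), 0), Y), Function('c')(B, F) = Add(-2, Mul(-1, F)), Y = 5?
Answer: Rational(-85, 1549) ≈ -0.054874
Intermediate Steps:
Function('g')(q, v) = -7 (Function('g')(q, v) = Add(-2, Mul(-1, 5)) = Add(-2, -5) = -7)
R = -85 (R = Add(-3, Mul(Rational(1, 2), Add(-153, Add(Mul(1, -7), -4)))) = Add(-3, Mul(Rational(1, 2), Add(-153, Add(-7, -4)))) = Add(-3, Mul(Rational(1, 2), Add(-153, -11))) = Add(-3, Mul(Rational(1, 2), -164)) = Add(-3, -82) = -85)
Mul(Pow(Add(Add(95, Mul(-1, 460)), 1914), -1), R) = Mul(Pow(Add(Add(95, Mul(-1, 460)), 1914), -1), -85) = Mul(Pow(Add(Add(95, -460), 1914), -1), -85) = Mul(Pow(Add(-365, 1914), -1), -85) = Mul(Pow(1549, -1), -85) = Mul(Rational(1, 1549), -85) = Rational(-85, 1549)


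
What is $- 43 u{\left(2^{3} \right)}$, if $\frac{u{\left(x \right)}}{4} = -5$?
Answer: $860$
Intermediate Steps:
$u{\left(x \right)} = -20$ ($u{\left(x \right)} = 4 \left(-5\right) = -20$)
$- 43 u{\left(2^{3} \right)} = \left(-43\right) \left(-20\right) = 860$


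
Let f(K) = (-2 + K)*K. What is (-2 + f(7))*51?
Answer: 1683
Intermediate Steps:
f(K) = K*(-2 + K)
(-2 + f(7))*51 = (-2 + 7*(-2 + 7))*51 = (-2 + 7*5)*51 = (-2 + 35)*51 = 33*51 = 1683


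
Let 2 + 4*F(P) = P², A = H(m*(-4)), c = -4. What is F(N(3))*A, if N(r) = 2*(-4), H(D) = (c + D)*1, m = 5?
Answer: -372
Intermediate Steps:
H(D) = -4 + D (H(D) = (-4 + D)*1 = -4 + D)
A = -24 (A = -4 + 5*(-4) = -4 - 20 = -24)
N(r) = -8
F(P) = -½ + P²/4
F(N(3))*A = (-½ + (¼)*(-8)²)*(-24) = (-½ + (¼)*64)*(-24) = (-½ + 16)*(-24) = (31/2)*(-24) = -372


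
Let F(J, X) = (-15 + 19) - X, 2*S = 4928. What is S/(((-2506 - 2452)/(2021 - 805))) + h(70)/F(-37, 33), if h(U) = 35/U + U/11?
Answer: -956169785/1581602 ≈ -604.56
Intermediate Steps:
S = 2464 (S = (1/2)*4928 = 2464)
h(U) = 35/U + U/11 (h(U) = 35/U + U*(1/11) = 35/U + U/11)
F(J, X) = 4 - X
S/(((-2506 - 2452)/(2021 - 805))) + h(70)/F(-37, 33) = 2464/(((-2506 - 2452)/(2021 - 805))) + (35/70 + (1/11)*70)/(4 - 1*33) = 2464/((-4958/1216)) + (35*(1/70) + 70/11)/(4 - 33) = 2464/((-4958*1/1216)) + (1/2 + 70/11)/(-29) = 2464/(-2479/608) + (151/22)*(-1/29) = 2464*(-608/2479) - 151/638 = -1498112/2479 - 151/638 = -956169785/1581602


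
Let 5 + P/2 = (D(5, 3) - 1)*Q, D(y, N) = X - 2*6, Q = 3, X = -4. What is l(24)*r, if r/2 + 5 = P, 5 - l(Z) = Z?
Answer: 4446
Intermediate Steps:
D(y, N) = -16 (D(y, N) = -4 - 2*6 = -4 - 12 = -16)
l(Z) = 5 - Z
P = -112 (P = -10 + 2*((-16 - 1)*3) = -10 + 2*(-17*3) = -10 + 2*(-51) = -10 - 102 = -112)
r = -234 (r = -10 + 2*(-112) = -10 - 224 = -234)
l(24)*r = (5 - 1*24)*(-234) = (5 - 24)*(-234) = -19*(-234) = 4446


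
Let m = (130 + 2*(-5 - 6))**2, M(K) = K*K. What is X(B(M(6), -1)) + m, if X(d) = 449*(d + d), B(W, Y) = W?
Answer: 43992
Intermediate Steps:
M(K) = K**2
X(d) = 898*d (X(d) = 449*(2*d) = 898*d)
m = 11664 (m = (130 + 2*(-11))**2 = (130 - 22)**2 = 108**2 = 11664)
X(B(M(6), -1)) + m = 898*6**2 + 11664 = 898*36 + 11664 = 32328 + 11664 = 43992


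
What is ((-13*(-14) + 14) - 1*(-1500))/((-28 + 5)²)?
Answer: 1696/529 ≈ 3.2060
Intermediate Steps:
((-13*(-14) + 14) - 1*(-1500))/((-28 + 5)²) = ((182 + 14) + 1500)/((-23)²) = (196 + 1500)/529 = 1696*(1/529) = 1696/529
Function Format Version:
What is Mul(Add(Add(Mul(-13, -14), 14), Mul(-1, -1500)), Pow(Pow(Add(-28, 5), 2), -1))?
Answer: Rational(1696, 529) ≈ 3.2060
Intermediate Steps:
Mul(Add(Add(Mul(-13, -14), 14), Mul(-1, -1500)), Pow(Pow(Add(-28, 5), 2), -1)) = Mul(Add(Add(182, 14), 1500), Pow(Pow(-23, 2), -1)) = Mul(Add(196, 1500), Pow(529, -1)) = Mul(1696, Rational(1, 529)) = Rational(1696, 529)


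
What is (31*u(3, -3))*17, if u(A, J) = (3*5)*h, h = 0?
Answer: 0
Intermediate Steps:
u(A, J) = 0 (u(A, J) = (3*5)*0 = 15*0 = 0)
(31*u(3, -3))*17 = (31*0)*17 = 0*17 = 0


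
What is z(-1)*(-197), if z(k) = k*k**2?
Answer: 197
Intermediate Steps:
z(k) = k**3
z(-1)*(-197) = (-1)**3*(-197) = -1*(-197) = 197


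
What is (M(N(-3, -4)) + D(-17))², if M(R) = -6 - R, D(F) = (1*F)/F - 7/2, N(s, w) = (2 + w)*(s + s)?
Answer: 1681/4 ≈ 420.25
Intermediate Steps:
N(s, w) = 2*s*(2 + w) (N(s, w) = (2 + w)*(2*s) = 2*s*(2 + w))
D(F) = -5/2 (D(F) = F/F - 7*½ = 1 - 7/2 = -5/2)
(M(N(-3, -4)) + D(-17))² = ((-6 - 2*(-3)*(2 - 4)) - 5/2)² = ((-6 - 2*(-3)*(-2)) - 5/2)² = ((-6 - 1*12) - 5/2)² = ((-6 - 12) - 5/2)² = (-18 - 5/2)² = (-41/2)² = 1681/4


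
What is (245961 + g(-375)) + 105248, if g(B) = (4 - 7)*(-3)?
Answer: 351218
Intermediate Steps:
g(B) = 9 (g(B) = -3*(-3) = 9)
(245961 + g(-375)) + 105248 = (245961 + 9) + 105248 = 245970 + 105248 = 351218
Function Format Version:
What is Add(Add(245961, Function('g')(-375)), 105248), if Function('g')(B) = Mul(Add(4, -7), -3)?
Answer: 351218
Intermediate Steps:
Function('g')(B) = 9 (Function('g')(B) = Mul(-3, -3) = 9)
Add(Add(245961, Function('g')(-375)), 105248) = Add(Add(245961, 9), 105248) = Add(245970, 105248) = 351218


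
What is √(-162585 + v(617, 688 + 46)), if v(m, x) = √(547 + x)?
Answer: √(-162585 + √1281) ≈ 403.17*I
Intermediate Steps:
√(-162585 + v(617, 688 + 46)) = √(-162585 + √(547 + (688 + 46))) = √(-162585 + √(547 + 734)) = √(-162585 + √1281)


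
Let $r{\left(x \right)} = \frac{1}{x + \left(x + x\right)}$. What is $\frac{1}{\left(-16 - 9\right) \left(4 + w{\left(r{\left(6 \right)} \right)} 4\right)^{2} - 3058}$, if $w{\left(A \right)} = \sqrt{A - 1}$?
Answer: $\frac{9 i}{2 \left(- 13861 i + 600 \sqrt{34}\right)} \approx -0.00030521 + 7.7036 \cdot 10^{-5} i$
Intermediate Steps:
$r{\left(x \right)} = \frac{1}{3 x}$ ($r{\left(x \right)} = \frac{1}{x + 2 x} = \frac{1}{3 x}$)
$w{\left(A \right)} = \sqrt{-1 + A}$
$\frac{1}{\left(-16 - 9\right) \left(4 + w{\left(r{\left(6 \right)} \right)} 4\right)^{2} - 3058} = \frac{1}{\left(-16 - 9\right) \left(4 + \sqrt{-1 + \frac{1}{3 \cdot 6}} \cdot 4\right)^{2} - 3058} = \frac{1}{- 25 \left(4 + \sqrt{-1 + \frac{1}{3} \cdot \frac{1}{6}} \cdot 4\right)^{2} - 3058} = \frac{1}{- 25 \left(4 + \sqrt{-1 + \frac{1}{18}} \cdot 4\right)^{2} - 3058} = \frac{1}{- 25 \left(4 + \sqrt{- \frac{17}{18}} \cdot 4\right)^{2} - 3058} = \frac{1}{- 25 \left(4 + \frac{i \sqrt{34}}{6} \cdot 4\right)^{2} - 3058} = \frac{1}{- 25 \left(4 + \frac{2 i \sqrt{34}}{3}\right)^{2} - 3058} = \frac{1}{-3058 - 25 \left(4 + \frac{2 i \sqrt{34}}{3}\right)^{2}}$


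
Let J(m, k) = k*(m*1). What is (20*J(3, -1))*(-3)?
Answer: 180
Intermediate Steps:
J(m, k) = k*m
(20*J(3, -1))*(-3) = (20*(-1*3))*(-3) = (20*(-3))*(-3) = -60*(-3) = 180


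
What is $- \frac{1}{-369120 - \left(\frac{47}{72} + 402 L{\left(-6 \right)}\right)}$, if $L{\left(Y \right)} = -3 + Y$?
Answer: $\frac{72}{26316191} \approx 2.736 \cdot 10^{-6}$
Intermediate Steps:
$- \frac{1}{-369120 - \left(\frac{47}{72} + 402 L{\left(-6 \right)}\right)} = - \frac{1}{-369120 - \left(\frac{47}{72} + 402 \left(-3 - 6\right)\right)} = - \frac{1}{-369120 + \left(\left(-402\right) \left(-9\right) + 47 \left(- \frac{1}{72}\right)\right)} = - \frac{1}{-369120 + \left(3618 - \frac{47}{72}\right)} = - \frac{1}{-369120 + \frac{260449}{72}} = - \frac{1}{- \frac{26316191}{72}} = \left(-1\right) \left(- \frac{72}{26316191}\right) = \frac{72}{26316191}$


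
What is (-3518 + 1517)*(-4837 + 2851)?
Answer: 3973986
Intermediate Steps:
(-3518 + 1517)*(-4837 + 2851) = -2001*(-1986) = 3973986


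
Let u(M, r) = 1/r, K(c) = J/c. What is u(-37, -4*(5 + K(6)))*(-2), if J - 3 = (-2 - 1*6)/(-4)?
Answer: 3/35 ≈ 0.085714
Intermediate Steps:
J = 5 (J = 3 + (-2 - 1*6)/(-4) = 3 + (-2 - 6)*(-¼) = 3 - 8*(-¼) = 3 + 2 = 5)
K(c) = 5/c
u(-37, -4*(5 + K(6)))*(-2) = -2/(-4*(5 + 5/6)) = -2/(-4*(5 + 5*(⅙))) = -2/(-4*(5 + ⅚)) = -2/(-4*35/6) = -2/(-70/3) = -3/70*(-2) = 3/35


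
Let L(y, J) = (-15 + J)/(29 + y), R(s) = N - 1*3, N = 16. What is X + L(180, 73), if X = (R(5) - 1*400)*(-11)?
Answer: 889771/209 ≈ 4257.3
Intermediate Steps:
R(s) = 13 (R(s) = 16 - 1*3 = 16 - 3 = 13)
L(y, J) = (-15 + J)/(29 + y)
X = 4257 (X = (13 - 1*400)*(-11) = (13 - 400)*(-11) = -387*(-11) = 4257)
X + L(180, 73) = 4257 + (-15 + 73)/(29 + 180) = 4257 + 58/209 = 889771/209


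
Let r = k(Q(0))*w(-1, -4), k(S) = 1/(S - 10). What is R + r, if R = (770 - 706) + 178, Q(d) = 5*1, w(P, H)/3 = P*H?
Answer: 1198/5 ≈ 239.60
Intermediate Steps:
w(P, H) = 3*H*P (w(P, H) = 3*(P*H) = 3*(H*P) = 3*H*P)
Q(d) = 5
k(S) = 1/(-10 + S)
r = -12/5 (r = (3*(-4)*(-1))/(-10 + 5) = 12/(-5) = -⅕*12 = -12/5 ≈ -2.4000)
R = 242 (R = 64 + 178 = 242)
R + r = 242 - 12/5 = 1198/5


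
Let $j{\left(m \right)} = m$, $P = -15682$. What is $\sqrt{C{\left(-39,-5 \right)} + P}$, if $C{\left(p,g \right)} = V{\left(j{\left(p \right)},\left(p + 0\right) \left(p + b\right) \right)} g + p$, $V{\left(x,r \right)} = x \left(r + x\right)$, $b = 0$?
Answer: $\sqrt{273269} \approx 522.75$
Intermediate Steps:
$C{\left(p,g \right)} = p + g p \left(p + p^{2}\right)$ ($C{\left(p,g \right)} = p \left(\left(p + 0\right) \left(p + 0\right) + p\right) g + p = p \left(p p + p\right) g + p = p \left(p^{2} + p\right) g + p = p \left(p + p^{2}\right) g + p = g p \left(p + p^{2}\right) + p = p + g p \left(p + p^{2}\right)$)
$\sqrt{C{\left(-39,-5 \right)} + P} = \sqrt{- 39 \left(1 - - 195 \left(1 - 39\right)\right) - 15682} = \sqrt{- 39 \left(1 - \left(-195\right) \left(-38\right)\right) - 15682} = \sqrt{- 39 \left(1 - 7410\right) - 15682} = \sqrt{\left(-39\right) \left(-7409\right) - 15682} = \sqrt{288951 - 15682} = \sqrt{273269}$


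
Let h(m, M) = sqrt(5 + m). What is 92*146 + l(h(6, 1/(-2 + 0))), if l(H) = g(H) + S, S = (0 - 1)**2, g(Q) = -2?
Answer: 13431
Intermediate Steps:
S = 1 (S = (-1)**2 = 1)
l(H) = -1 (l(H) = -2 + 1 = -1)
92*146 + l(h(6, 1/(-2 + 0))) = 92*146 - 1 = 13432 - 1 = 13431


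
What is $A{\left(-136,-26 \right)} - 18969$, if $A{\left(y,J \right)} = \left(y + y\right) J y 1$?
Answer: $-980761$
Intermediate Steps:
$A{\left(y,J \right)} = 2 J y^{2}$ ($A{\left(y,J \right)} = 2 y J y 1 = 2 J y y 1 = 2 J y^{2} \cdot 1 = 2 J y^{2}$)
$A{\left(-136,-26 \right)} - 18969 = 2 \left(-26\right) \left(-136\right)^{2} - 18969 = 2 \left(-26\right) 18496 - 18969 = -961792 - 18969 = -980761$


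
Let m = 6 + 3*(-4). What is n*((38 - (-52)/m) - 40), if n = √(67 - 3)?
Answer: -256/3 ≈ -85.333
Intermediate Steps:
m = -6 (m = 6 - 12 = -6)
n = 8 (n = √64 = 8)
n*((38 - (-52)/m) - 40) = 8*((38 - (-52)/(-6)) - 40) = 8*((38 - (-52)*(-1)/6) - 40) = 8*((38 - 1*26/3) - 40) = 8*((38 - 26/3) - 40) = 8*(88/3 - 40) = 8*(-32/3) = -256/3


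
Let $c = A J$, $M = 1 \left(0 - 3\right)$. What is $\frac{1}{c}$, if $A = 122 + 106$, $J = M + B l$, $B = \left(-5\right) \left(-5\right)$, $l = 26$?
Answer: $\frac{1}{147516} \approx 6.7789 \cdot 10^{-6}$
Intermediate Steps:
$B = 25$
$M = -3$ ($M = 1 \left(-3\right) = -3$)
$J = 647$ ($J = -3 + 25 \cdot 26 = -3 + 650 = 647$)
$A = 228$
$c = 147516$ ($c = 228 \cdot 647 = 147516$)
$\frac{1}{c} = \frac{1}{147516}$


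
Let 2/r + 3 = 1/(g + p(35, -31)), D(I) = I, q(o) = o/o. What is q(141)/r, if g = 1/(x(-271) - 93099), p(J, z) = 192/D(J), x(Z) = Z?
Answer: -10102613/7170802 ≈ -1.4089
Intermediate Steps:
q(o) = 1
p(J, z) = 192/J
g = -1/93370 (g = 1/(-271 - 93099) = 1/(-93370) = -1/93370 ≈ -1.0710e-5)
r = -7170802/10102613 (r = 2/(-3 + 1/(-1/93370 + 192/35)) = 2/(-3 + 1/(3585401/653590)) = 2/(-3 + 653590/3585401) = 2/(-10102613/3585401) = 2*(-3585401/10102613) = -7170802/10102613 ≈ -0.70980)
q(141)/r = 1/(-7170802/10102613) = 1*(-10102613/7170802) = -10102613/7170802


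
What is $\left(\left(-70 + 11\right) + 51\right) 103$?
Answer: $-824$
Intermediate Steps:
$\left(\left(-70 + 11\right) + 51\right) 103 = \left(-59 + 51\right) 103 = \left(-8\right) 103 = -824$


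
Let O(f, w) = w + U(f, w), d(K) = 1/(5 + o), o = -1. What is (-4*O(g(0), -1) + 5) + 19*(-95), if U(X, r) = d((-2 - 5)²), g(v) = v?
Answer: -1797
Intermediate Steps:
d(K) = ¼ (d(K) = 1/(5 - 1) = 1/4 = ¼)
U(X, r) = ¼
O(f, w) = ¼ + w (O(f, w) = w + ¼ = ¼ + w)
(-4*O(g(0), -1) + 5) + 19*(-95) = (-4*(¼ - 1) + 5) + 19*(-95) = (-4*(-¾) + 5) - 1805 = (3 + 5) - 1805 = 8 - 1805 = -1797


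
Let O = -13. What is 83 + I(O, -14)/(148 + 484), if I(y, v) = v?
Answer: 26221/316 ≈ 82.978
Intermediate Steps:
83 + I(O, -14)/(148 + 484) = 83 - 14/(148 + 484) = 83 - 14/632 = 83 - 14*1/632 = 83 - 7/316 = 26221/316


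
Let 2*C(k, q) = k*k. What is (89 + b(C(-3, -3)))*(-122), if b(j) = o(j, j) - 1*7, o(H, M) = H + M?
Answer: -11102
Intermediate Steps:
C(k, q) = k²/2 (C(k, q) = (k*k)/2 = k²/2)
b(j) = -7 + 2*j (b(j) = (j + j) - 1*7 = 2*j - 7 = -7 + 2*j)
(89 + b(C(-3, -3)))*(-122) = (89 + (-7 + 2*((½)*(-3)²)))*(-122) = (89 + (-7 + 2*((½)*9)))*(-122) = (89 + (-7 + 2*(9/2)))*(-122) = (89 + (-7 + 9))*(-122) = (89 + 2)*(-122) = 91*(-122) = -11102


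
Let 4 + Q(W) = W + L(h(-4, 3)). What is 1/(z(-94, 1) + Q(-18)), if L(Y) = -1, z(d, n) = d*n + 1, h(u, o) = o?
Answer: -1/116 ≈ -0.0086207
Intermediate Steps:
z(d, n) = 1 + d*n
Q(W) = -5 + W (Q(W) = -4 + (W - 1) = -4 + (-1 + W) = -5 + W)
1/(z(-94, 1) + Q(-18)) = 1/((1 - 94*1) + (-5 - 18)) = 1/((1 - 94) - 23) = 1/(-93 - 23) = 1/(-116) = -1/116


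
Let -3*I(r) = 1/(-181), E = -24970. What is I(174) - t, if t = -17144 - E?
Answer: -4249517/543 ≈ -7826.0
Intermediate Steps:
I(r) = 1/543 (I(r) = -⅓/(-181) = -⅓*(-1/181) = 1/543)
t = 7826 (t = -17144 - 1*(-24970) = -17144 + 24970 = 7826)
I(174) - t = 1/543 - 1*7826 = 1/543 - 7826 = -4249517/543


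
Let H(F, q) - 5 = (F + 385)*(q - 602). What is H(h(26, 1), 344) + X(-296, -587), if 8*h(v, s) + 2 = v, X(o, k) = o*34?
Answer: -110163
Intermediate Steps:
X(o, k) = 34*o
h(v, s) = -1/4 + v/8
H(F, q) = 5 + (-602 + q)*(385 + F) (H(F, q) = 5 + (F + 385)*(q - 602) = 5 + (385 + F)*(-602 + q) = 5 + (-602 + q)*(385 + F))
H(h(26, 1), 344) + X(-296, -587) = (-231765 - 602*(-1/4 + (1/8)*26) + 385*344 + (-1/4 + (1/8)*26)*344) + 34*(-296) = (-231765 - 602*(-1/4 + 13/4) + 132440 + (-1/4 + 13/4)*344) - 10064 = (-231765 - 602*3 + 132440 + 3*344) - 10064 = (-231765 - 1806 + 132440 + 1032) - 10064 = -100099 - 10064 = -110163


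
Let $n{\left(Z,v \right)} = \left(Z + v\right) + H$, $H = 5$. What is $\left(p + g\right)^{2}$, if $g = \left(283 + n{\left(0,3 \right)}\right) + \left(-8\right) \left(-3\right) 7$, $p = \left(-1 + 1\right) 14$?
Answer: $210681$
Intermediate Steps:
$n{\left(Z,v \right)} = 5 + Z + v$ ($n{\left(Z,v \right)} = \left(Z + v\right) + 5 = 5 + Z + v$)
$p = 0$ ($p = 0 \cdot 14 = 0$)
$g = 459$ ($g = \left(283 + \left(5 + 0 + 3\right)\right) + \left(-8\right) \left(-3\right) 7 = \left(283 + 8\right) + 24 \cdot 7 = 291 + 168 = 459$)
$\left(p + g\right)^{2} = \left(0 + 459\right)^{2} = 459^{2} = 210681$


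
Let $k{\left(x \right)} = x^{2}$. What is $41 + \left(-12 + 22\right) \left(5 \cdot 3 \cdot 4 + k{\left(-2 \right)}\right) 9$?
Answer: $5801$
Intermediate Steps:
$41 + \left(-12 + 22\right) \left(5 \cdot 3 \cdot 4 + k{\left(-2 \right)}\right) 9 = 41 + \left(-12 + 22\right) \left(5 \cdot 3 \cdot 4 + \left(-2\right)^{2}\right) 9 = 41 + 10 \left(15 \cdot 4 + 4\right) 9 = 41 + 10 \left(60 + 4\right) 9 = 41 + 10 \cdot 64 \cdot 9 = 41 + 640 \cdot 9 = 41 + 5760 = 5801$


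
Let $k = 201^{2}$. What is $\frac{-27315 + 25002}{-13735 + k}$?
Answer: $- \frac{2313}{26666} \approx -0.08674$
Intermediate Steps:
$k = 40401$
$\frac{-27315 + 25002}{-13735 + k} = \frac{-27315 + 25002}{-13735 + 40401} = - \frac{2313}{26666}$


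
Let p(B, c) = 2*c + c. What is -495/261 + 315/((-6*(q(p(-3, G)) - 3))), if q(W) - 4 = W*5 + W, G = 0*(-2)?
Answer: -3155/58 ≈ -54.397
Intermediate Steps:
G = 0
p(B, c) = 3*c
q(W) = 4 + 6*W (q(W) = 4 + (W*5 + W) = 4 + (5*W + W) = 4 + 6*W)
-495/261 + 315/((-6*(q(p(-3, G)) - 3))) = -495/261 + 315/((-6*((4 + 6*(3*0)) - 3))) = -495*1/261 + 315/((-6*((4 + 6*0) - 3))) = -55/29 + 315/((-6*((4 + 0) - 3))) = -55/29 + 315/((-6*(4 - 3))) = -55/29 + 315/((-6*1)) = -55/29 + 315/(-6) = -55/29 + 315*(-⅙) = -55/29 - 105/2 = -3155/58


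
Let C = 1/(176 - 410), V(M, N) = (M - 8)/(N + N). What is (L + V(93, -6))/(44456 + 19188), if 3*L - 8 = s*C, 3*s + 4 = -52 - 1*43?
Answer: -2045/29785392 ≈ -6.8658e-5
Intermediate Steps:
V(M, N) = (-8 + M)/(2*N) (V(M, N) = (-8 + M)/((2*N)) = (-8 + M)*(1/(2*N)) = (-8 + M)/(2*N))
s = -33 (s = -4/3 + (-52 - 1*43)/3 = -4/3 + (-52 - 43)/3 = -4/3 + (⅓)*(-95) = -4/3 - 95/3 = -33)
C = -1/234 (C = 1/(-234) = -1/234 ≈ -0.0042735)
L = 635/234 (L = 8/3 + (-33*(-1/234))/3 = 8/3 + (⅓)*(11/78) = 8/3 + 11/234 = 635/234 ≈ 2.7137)
(L + V(93, -6))/(44456 + 19188) = (635/234 + (½)*(-8 + 93)/(-6))/(44456 + 19188) = (635/234 + (½)*(-⅙)*85)/63644 = (635/234 - 85/12)*(1/63644) = -2045/468*1/63644 = -2045/29785392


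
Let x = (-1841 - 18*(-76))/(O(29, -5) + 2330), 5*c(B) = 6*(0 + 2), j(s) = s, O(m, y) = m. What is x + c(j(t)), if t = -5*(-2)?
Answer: 25943/11795 ≈ 2.1995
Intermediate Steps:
t = 10
c(B) = 12/5 (c(B) = (6*(0 + 2))/5 = (6*2)/5 = (⅕)*12 = 12/5)
x = -473/2359 (x = (-1841 - 18*(-76))/(29 + 2330) = (-1841 + 1368)/2359 = -473*1/2359 = -473/2359 ≈ -0.20051)
x + c(j(t)) = -473/2359 + 12/5 = 25943/11795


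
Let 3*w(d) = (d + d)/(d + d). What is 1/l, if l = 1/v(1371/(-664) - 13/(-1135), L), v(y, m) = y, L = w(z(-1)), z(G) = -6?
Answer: -1547453/753640 ≈ -2.0533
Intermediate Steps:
w(d) = ⅓ (w(d) = ((d + d)/(d + d))/3 = ((2*d)/((2*d)))/3 = ((2*d)*(1/(2*d)))/3 = (⅓)*1 = ⅓)
L = ⅓ ≈ 0.33333
l = -753640/1547453 (l = 1/(1371/(-664) - 13/(-1135)) = 1/(1371*(-1/664) - 13*(-1/1135)) = 1/(-1371/664 + 13/1135) = 1/(-1547453/753640) = -753640/1547453 ≈ -0.48702)
1/l = 1/(-753640/1547453) = -1547453/753640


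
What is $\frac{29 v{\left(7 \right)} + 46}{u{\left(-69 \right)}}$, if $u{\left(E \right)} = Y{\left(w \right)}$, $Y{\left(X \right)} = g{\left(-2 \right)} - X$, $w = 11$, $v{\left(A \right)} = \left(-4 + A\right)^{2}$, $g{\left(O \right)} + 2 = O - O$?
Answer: $- \frac{307}{13} \approx -23.615$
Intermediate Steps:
$g{\left(O \right)} = -2$ ($g{\left(O \right)} = -2 + \left(O - O\right) = -2 + 0 = -2$)
$Y{\left(X \right)} = -2 - X$
$u{\left(E \right)} = -13$ ($u{\left(E \right)} = -2 - 11 = -13$)
$\frac{29 v{\left(7 \right)} + 46}{u{\left(-69 \right)}} = \frac{29 \left(-4 + 7\right)^{2} + 46}{-13} = \left(29 \cdot 3^{2} + 46\right) \left(- \frac{1}{13}\right) = \left(29 \cdot 9 + 46\right) \left(- \frac{1}{13}\right) = \left(261 + 46\right) \left(- \frac{1}{13}\right) = 307 \left(- \frac{1}{13}\right) = - \frac{307}{13}$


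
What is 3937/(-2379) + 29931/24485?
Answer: -25191596/58249815 ≈ -0.43248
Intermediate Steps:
3937/(-2379) + 29931/24485 = 3937*(-1/2379) + 29931*(1/24485) = -3937/2379 + 29931/24485 = -25191596/58249815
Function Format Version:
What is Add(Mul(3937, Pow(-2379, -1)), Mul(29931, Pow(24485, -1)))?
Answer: Rational(-25191596, 58249815) ≈ -0.43248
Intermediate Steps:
Add(Mul(3937, Pow(-2379, -1)), Mul(29931, Pow(24485, -1))) = Add(Mul(3937, Rational(-1, 2379)), Mul(29931, Rational(1, 24485))) = Add(Rational(-3937, 2379), Rational(29931, 24485)) = Rational(-25191596, 58249815)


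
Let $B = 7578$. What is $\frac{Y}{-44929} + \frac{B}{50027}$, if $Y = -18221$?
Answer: $\frac{1252013929}{2247663083} \approx 0.55703$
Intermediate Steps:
$\frac{Y}{-44929} + \frac{B}{50027} = - \frac{18221}{-44929} + \frac{7578}{50027} = \left(-18221\right) \left(- \frac{1}{44929}\right) + 7578 \cdot \frac{1}{50027} = \frac{18221}{44929} + \frac{7578}{50027} = \frac{1252013929}{2247663083}$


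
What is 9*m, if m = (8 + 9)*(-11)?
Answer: -1683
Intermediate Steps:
m = -187 (m = 17*(-11) = -187)
9*m = 9*(-187) = -1683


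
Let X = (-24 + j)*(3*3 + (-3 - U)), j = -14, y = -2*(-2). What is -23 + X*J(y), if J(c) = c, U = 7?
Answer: 129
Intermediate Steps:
y = 4
X = 38 (X = (-24 - 14)*(3*3 + (-3 - 1*7)) = -38*(9 + (-3 - 7)) = -38*(9 - 10) = -38*(-1) = 38)
-23 + X*J(y) = -23 + 38*4 = -23 + 152 = 129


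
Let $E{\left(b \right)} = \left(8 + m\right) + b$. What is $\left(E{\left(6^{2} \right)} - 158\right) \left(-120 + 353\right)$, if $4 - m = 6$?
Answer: $-27028$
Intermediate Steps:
$m = -2$ ($m = 4 - 6 = -2$)
$E{\left(b \right)} = 6 + b$ ($E{\left(b \right)} = \left(8 - 2\right) + b = 6 + b$)
$\left(E{\left(6^{2} \right)} - 158\right) \left(-120 + 353\right) = \left(\left(6 + 6^{2}\right) - 158\right) \left(-120 + 353\right) = \left(\left(6 + 36\right) - 158\right) 233 = \left(42 - 158\right) 233 = \left(-116\right) 233 = -27028$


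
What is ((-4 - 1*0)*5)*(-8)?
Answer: 160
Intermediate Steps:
((-4 - 1*0)*5)*(-8) = ((-4 + 0)*5)*(-8) = -4*5*(-8) = -20*(-8) = 160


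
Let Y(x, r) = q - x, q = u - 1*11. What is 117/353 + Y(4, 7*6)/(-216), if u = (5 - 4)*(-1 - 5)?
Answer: 10895/25416 ≈ 0.42867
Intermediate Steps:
u = -6 (u = 1*(-6) = -6)
q = -17 (q = -6 - 1*11 = -6 - 11 = -17)
Y(x, r) = -17 - x
117/353 + Y(4, 7*6)/(-216) = 117/353 + (-17 - 1*4)/(-216) = 117*(1/353) + (-17 - 4)*(-1/216) = 117/353 - 21*(-1/216) = 117/353 + 7/72 = 10895/25416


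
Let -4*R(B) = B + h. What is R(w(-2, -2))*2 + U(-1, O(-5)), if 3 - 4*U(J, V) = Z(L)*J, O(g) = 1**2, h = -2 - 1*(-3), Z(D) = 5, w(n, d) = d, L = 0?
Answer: 5/2 ≈ 2.5000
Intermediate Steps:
h = 1 (h = -2 + 3 = 1)
O(g) = 1
R(B) = -1/4 - B/4 (R(B) = -(B + 1)/4 = -(1 + B)/4 = -1/4 - B/4)
U(J, V) = 3/4 - 5*J/4
R(w(-2, -2))*2 + U(-1, O(-5)) = (-1/4 - 1/4*(-2))*2 + (3/4 - 5/4*(-1)) = (-1/4 + 1/2)*2 + (3/4 + 5/4) = (1/4)*2 + 2 = 1/2 + 2 = 5/2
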